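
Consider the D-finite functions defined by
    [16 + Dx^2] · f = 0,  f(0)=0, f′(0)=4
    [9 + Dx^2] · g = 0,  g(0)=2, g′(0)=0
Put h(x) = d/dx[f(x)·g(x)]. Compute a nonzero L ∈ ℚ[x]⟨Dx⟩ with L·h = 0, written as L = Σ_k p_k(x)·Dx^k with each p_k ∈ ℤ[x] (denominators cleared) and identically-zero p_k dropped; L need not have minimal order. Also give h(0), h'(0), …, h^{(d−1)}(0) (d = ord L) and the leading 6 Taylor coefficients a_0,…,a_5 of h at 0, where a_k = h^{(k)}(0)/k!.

f: a_k = 0, 4, 0, -32/3, 0, 128/15, …
g: a_k = 2, 0, -9, 0, 27/4, 0, …
f·g: L₀ = L_f ⊗_s L_g, ord ≤ 2·2.
Derive L from L₀ (diff closure).
L = 49 + 50·Dx^2 + Dx^4  (order 4).
h: a_k = 8, 0, -172, 0, 2101/3, 0, …
ICs: h(0) = 8, h′(0) = 0, h′′(0) = -344, h′′′(0) = 0.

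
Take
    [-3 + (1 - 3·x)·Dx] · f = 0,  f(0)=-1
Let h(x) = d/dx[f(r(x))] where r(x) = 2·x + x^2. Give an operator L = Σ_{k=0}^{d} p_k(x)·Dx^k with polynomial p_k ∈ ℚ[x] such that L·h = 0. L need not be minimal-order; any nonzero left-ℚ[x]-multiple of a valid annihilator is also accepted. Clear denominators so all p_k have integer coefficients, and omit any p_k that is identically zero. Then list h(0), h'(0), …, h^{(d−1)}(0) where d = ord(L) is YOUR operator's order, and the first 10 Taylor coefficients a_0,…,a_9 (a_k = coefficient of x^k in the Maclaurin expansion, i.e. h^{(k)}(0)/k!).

f: a_k = -1, -3, -9, -27, -81, -243, -729, -2187, -6561, -19683, …
Substitute x→r, Dx→(1/r')Dx; clear ⇒ L₀.
h=h₀': d/dx-closure on L₀ ⇒ L.
L = (13 + 18·x + 9·x^2) + (-1 + 5·x + 9·x^2 + 3·x^3)·Dx  (order 1).
h: a_k = -6, -78, -756, -6516, -52650, -408402, -3079944, -22753224, -165464046, -1188418230, …
ICs: h(0) = -6.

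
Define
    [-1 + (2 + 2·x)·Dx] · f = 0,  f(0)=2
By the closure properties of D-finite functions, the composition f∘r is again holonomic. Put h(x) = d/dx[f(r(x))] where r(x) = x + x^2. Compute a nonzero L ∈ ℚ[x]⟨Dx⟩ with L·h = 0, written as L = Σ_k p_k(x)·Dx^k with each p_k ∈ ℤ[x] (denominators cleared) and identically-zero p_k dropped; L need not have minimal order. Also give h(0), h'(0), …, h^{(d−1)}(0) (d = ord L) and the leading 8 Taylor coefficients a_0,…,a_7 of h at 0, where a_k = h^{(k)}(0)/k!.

f: a_k = 2, 1, -1/4, 1/8, -5/64, 7/128, -21/512, 33/1024, …
f∘r: x↦r, Dx↦Dx/r' in L_f ⇒ L₀.
h₀' ⇒ L via d/dx closure of L₀.
L = 3 + (-2 - 6·x - 6·x^2 - 4·x^3)·Dx  (order 1).
h: a_k = 1, 3/2, -9/8, 3/16, 75/128, -171/256, 147/1024, 867/2048, …
ICs: h(0) = 1.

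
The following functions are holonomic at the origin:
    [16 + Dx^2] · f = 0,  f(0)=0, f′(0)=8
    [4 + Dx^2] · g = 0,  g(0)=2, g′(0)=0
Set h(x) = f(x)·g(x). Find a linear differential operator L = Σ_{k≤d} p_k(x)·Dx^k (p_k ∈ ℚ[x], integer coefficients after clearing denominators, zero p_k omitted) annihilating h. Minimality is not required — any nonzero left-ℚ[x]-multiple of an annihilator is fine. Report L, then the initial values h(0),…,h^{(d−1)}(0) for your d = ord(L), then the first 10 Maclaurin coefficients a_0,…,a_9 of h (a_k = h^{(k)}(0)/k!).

f: a_k = 0, 8, 0, -64/3, 0, 256/15, 0, -2048/315, 0, 4096/2835, …
g: a_k = 2, 0, -4, 0, 4/3, 0, -8/45, 0, 4/315, 0, …
f·g: L₀ = L_f ⊗_s L_g, ord ≤ 2·2.
L = 144 + 40·Dx^2 + Dx^4  (order 4).
h: a_k = 0, 16, 0, -224/3, 0, 1952/15, 0, -35008/315, 0, 22496/405, …
ICs: h(0) = 0, h′(0) = 16, h′′(0) = 0, h′′′(0) = -448.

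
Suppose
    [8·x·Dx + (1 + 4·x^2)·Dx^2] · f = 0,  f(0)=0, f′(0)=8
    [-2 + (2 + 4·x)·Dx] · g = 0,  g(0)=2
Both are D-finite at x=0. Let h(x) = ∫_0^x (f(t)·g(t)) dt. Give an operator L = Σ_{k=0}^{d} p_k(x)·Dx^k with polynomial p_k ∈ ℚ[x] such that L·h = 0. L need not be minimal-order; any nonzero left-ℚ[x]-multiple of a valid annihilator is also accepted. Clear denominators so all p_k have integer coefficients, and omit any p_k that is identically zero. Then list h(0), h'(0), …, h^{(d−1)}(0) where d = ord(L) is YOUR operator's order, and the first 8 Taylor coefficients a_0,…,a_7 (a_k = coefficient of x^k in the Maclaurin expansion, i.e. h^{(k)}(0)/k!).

f: a_k = 0, 8, 0, -32/3, 0, 128/5, 0, -512/7, …
g: a_k = 2, 2, -1, 1, -5/4, 7/4, -21/8, 33/8, …
Product ⇒ symmetric product L₀, ord ≤ 2.
h=∫h₀ ⇒ L = L₀·Dx.
L = (3 - 8·x - 4·x^2)·Dx + (-2 + 4·x + 24·x^2 + 16·x^3)·Dx^2 + (1 + 4·x + 8·x^2 + 16·x^3 + 16·x^4)·Dx^3  (order 3).
h: a_k = 0, 0, 8, 16/3, -22/3, -8/3, 389/45, 818/105, …
ICs: h(0) = 0, h′(0) = 0, h′′(0) = 16.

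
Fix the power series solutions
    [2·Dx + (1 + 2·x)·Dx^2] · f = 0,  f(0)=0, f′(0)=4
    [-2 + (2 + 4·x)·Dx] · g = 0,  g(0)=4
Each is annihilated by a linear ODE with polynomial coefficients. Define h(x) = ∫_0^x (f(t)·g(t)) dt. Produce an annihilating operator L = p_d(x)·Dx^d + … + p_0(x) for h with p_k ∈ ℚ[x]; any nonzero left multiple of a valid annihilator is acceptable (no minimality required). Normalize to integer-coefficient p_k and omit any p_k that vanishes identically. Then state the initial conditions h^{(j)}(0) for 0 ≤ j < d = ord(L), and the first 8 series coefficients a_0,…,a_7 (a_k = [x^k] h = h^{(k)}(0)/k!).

f: a_k = 0, 4, -4, 16/3, -8, 64/5, -64/3, 256/7, …
g: a_k = 4, 4, -2, 2, -5/2, 7/2, -21/4, 33/4, …
L₀ := L_f ⊗_s L_g (sym. prod.), ord ≤ 2.
h=∫₀ˣh₀: take L = L₀·Dx.
L = Dx + (1 + 4·x + 4·x^2)·Dx^3  (order 3).
h: a_k = 0, 0, 8, 0, -2/3, 16/15, -71/45, 248/105, …
ICs: h(0) = 0, h′(0) = 0, h′′(0) = 16.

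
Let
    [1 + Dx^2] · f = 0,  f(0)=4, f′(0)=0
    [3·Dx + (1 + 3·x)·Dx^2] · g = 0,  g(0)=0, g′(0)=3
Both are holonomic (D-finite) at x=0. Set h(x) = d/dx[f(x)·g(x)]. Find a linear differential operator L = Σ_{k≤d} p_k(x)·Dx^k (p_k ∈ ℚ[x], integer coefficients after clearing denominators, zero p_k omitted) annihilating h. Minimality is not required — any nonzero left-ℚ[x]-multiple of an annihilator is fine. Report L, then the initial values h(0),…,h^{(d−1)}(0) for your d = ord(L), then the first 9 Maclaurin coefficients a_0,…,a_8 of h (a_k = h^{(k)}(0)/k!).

f: a_k = 4, 0, -2, 0, 1/6, 0, -1/180, 0, 1/10080, …
g: a_k = 0, 3, -9/2, 9, -81/4, 243/5, -243/2, 2187/7, -6561/8, …
Product ⇒ symmetric product L₀, ord ≤ 4.
h₀' ⇒ L via d/dx closure of L₀.
L = (-8897 - 1764·x - 7722·x^2 - 14364·x^3 - 7533·x^4 + 5832·x^5 + 2916·x^6) + (-3432 - 13248·x - 12420·x^2 - 8100·x^3 + 9720·x^4 + 5832·x^5)·Dx + (-9100 - 3204·x - 11070·x^2 - 17064·x^3 - 6318·x^4 + 11664·x^5 + 5832·x^6)·Dx^2 + (-3432 - 13248·x - 12420·x^2 - 8100·x^3 + 9720·x^4 + 5832·x^5)·Dx^3 + (-203 - 1440·x - 3348·x^2 - 2700·x^3 + 1215·x^4 + 5832·x^5 + 2916·x^6)·Dx^4  (order 4).
h: a_k = 12, -36, 90, -288, 1769/2, -5355/2, 484679/60, -121634/5, 81962427/1120, …
ICs: h(0) = 12, h′(0) = -36, h′′(0) = 180, h′′′(0) = -1728.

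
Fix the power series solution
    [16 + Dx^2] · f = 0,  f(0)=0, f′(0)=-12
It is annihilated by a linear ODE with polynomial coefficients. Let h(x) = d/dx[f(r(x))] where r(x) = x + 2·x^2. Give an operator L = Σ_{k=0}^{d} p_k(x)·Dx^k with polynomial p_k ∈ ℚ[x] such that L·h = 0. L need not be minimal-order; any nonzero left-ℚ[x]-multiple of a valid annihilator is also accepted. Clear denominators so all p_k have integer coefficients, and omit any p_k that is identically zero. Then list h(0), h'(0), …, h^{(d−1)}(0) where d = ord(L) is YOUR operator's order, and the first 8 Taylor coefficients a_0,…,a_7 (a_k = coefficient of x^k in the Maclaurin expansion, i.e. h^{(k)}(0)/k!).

f: a_k = 0, -12, 0, 32, 0, -128/5, 0, 1024/105, …
Change of var in L_f (x↦r) gives L₀.
h₀' ⇒ L via d/dx closure of L₀.
L = (64 + 256·x + 1536·x^2 + 4096·x^3 + 4096·x^4) + (-12 - 48·x)·Dx + (1 + 8·x + 16·x^2)·Dx^2  (order 2).
h: a_k = -12, -48, 96, 768, 1792, 0, -106496/15, -229376/15, …
ICs: h(0) = -12, h′(0) = -48.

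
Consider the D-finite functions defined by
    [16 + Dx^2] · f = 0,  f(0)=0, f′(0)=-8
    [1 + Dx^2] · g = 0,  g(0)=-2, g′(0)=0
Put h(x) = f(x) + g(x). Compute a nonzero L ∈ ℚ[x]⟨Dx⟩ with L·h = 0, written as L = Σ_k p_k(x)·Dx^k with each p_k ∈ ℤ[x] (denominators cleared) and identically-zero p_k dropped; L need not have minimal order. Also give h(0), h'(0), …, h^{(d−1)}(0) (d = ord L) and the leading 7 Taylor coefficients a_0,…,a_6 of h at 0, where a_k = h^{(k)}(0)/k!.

L = 16 + 17·Dx^2 + Dx^4  (order 4).
h: a_k = -2, -8, 1, 64/3, -1/12, -256/15, 1/360, …
ICs: h(0) = -2, h′(0) = -8, h′′(0) = 2, h′′′(0) = 128.

f: a_k = 0, -8, 0, 64/3, 0, -256/15, 0, …
g: a_k = -2, 0, 1, 0, -1/12, 0, 1/360, …
f+g: L₀ = lclm(L_f,L_g), ord ≤ 2+2.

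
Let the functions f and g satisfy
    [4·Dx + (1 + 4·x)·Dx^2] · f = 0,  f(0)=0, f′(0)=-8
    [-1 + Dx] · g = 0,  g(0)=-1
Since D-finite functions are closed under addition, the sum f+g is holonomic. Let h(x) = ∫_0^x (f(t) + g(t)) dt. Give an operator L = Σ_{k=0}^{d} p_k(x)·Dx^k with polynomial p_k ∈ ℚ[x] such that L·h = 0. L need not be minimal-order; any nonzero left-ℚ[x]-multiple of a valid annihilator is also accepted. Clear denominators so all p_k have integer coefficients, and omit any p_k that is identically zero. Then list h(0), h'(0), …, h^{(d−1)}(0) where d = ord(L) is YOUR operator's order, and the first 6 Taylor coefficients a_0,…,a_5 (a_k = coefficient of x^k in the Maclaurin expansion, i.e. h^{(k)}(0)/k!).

f: a_k = 0, -8, 16, -128/3, 128, -2048/5, …
g: a_k = -1, -1, -1/2, -1/6, -1/24, -1/120, …
h₀=f+g: left-lcm gives L₀, ord ≤ 3.
Integrate: L := L₀·Dx.
L = (-36 - 16·x)·Dx^2 + (31 - 8·x - 16·x^2)·Dx^3 + (5 + 24·x + 16·x^2)·Dx^4  (order 4).
h: a_k = 0, -1, -9/2, 31/6, -257/24, 3071/120, …
ICs: h(0) = 0, h′(0) = -1, h′′(0) = -9, h′′′(0) = 31.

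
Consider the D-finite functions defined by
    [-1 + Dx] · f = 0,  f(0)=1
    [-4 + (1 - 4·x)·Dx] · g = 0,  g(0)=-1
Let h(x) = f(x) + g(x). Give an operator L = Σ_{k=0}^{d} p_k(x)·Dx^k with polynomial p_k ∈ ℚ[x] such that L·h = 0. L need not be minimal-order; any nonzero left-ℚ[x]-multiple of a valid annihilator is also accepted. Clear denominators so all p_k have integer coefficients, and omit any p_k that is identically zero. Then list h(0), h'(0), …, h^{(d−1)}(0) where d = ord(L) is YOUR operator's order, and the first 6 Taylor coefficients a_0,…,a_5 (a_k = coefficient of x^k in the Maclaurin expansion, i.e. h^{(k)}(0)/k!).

L = (28 + 16·x) + (-31 - 8·x + 16·x^2)·Dx + (3 - 8·x - 16·x^2)·Dx^2  (order 2).
h: a_k = 0, -3, -31/2, -383/6, -6143/24, -122879/120, …
ICs: h(0) = 0, h′(0) = -3.

f: a_k = 1, 1, 1/2, 1/6, 1/24, 1/120, …
g: a_k = -1, -4, -16, -64, -256, -1024, …
Weyl lclm of L_f,L_g ⇒ L₀ (ord ≤ 2).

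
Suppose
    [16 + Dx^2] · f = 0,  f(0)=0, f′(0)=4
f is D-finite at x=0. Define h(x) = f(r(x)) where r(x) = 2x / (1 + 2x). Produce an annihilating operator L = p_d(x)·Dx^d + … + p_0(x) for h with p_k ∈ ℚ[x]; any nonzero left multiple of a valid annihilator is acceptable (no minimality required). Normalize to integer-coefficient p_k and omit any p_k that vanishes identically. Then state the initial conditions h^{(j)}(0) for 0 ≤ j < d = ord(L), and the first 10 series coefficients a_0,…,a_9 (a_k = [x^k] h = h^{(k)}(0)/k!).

L = 64 + (4 + 24·x + 48·x^2 + 32·x^3)·Dx + (1 + 8·x + 24·x^2 + 32·x^3 + 16·x^4)·Dx^2  (order 2).
h: a_k = 0, 8, -16, -160/3, 448, -24704/15, 3840, -1260032/315, -644096/45, 61650944/567, …
ICs: h(0) = 0, h′(0) = 8.

f: a_k = 0, 4, 0, -32/3, 0, 128/15, 0, -1024/315, 0, 2048/2835, …
Substitute x→r, Dx→(1/r')Dx; clear ⇒ L₀.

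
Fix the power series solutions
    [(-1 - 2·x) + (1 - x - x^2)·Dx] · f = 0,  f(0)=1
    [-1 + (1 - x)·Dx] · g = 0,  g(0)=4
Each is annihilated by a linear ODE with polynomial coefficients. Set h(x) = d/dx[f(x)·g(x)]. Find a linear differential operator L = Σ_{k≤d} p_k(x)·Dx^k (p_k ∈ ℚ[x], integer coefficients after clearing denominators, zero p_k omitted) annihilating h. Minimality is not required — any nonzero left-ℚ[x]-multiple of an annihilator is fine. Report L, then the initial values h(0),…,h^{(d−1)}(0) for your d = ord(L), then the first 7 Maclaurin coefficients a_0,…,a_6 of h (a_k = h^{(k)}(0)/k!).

f: a_k = 1, 1, 2, 3, 5, 8, 13, …
g: a_k = 4, 4, 4, 4, 4, 4, 4, …
f·g: L₀ = L_f ⊗_s L_g, ord ≤ 1·1.
h=h₀': d/dx-closure on L₀ ⇒ L.
L = (8 - 6·x - 12·x^2 + 12·x^4) + (-2 + 4·x + 3·x^2 - 8·x^3 + 3·x^5)·Dx  (order 1).
h: a_k = 8, 32, 84, 192, 400, 792, 1512, …
ICs: h(0) = 8.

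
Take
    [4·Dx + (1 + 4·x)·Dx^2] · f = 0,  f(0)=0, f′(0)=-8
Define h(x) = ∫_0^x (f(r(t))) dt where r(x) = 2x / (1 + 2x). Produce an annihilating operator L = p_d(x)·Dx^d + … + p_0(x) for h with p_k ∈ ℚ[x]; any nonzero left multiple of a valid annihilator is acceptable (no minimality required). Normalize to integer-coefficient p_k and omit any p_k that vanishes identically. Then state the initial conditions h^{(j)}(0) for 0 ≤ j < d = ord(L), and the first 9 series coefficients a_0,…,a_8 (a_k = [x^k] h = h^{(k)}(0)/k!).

f: a_k = 0, -8, 16, -128/3, 128, -2048/5, 4096/3, -32768/7, 16384, …
L₀ from L_f via x↦r, Dx↦r'^{-1}Dx.
Integrate: L := L₀·Dx.
L = (12 + 40·x)·Dx^2 + (1 + 12·x + 20·x^2)·Dx^3  (order 3).
h: a_k = 0, 0, -8, 32, -496/3, 4992/5, -99968/15, 47616, -2499968/7, …
ICs: h(0) = 0, h′(0) = 0, h′′(0) = -16.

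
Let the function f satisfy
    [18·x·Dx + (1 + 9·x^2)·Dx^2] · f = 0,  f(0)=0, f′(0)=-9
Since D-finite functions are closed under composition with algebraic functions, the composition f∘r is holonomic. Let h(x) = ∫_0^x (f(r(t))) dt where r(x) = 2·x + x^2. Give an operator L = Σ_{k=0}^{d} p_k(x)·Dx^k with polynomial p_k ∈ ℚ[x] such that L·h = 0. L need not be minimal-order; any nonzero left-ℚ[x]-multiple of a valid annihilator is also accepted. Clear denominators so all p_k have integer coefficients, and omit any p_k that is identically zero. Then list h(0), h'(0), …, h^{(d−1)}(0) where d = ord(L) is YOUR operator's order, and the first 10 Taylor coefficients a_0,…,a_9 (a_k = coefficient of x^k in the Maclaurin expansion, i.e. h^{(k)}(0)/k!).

L = (-1 + 72·x + 144·x^2 + 108·x^3 + 27·x^4)·Dx^2 + (1 + x + 36·x^2 + 72·x^3 + 45·x^4 + 9·x^5)·Dx^3  (order 3).
h: a_k = 0, 0, -9, -3, 54, 324/5, -3753/5, -11637/7, 94770/7, 46008, …
ICs: h(0) = 0, h′(0) = 0, h′′(0) = -18.

f: a_k = 0, -9, 0, 27, 0, -729/5, 0, 6561/7, 0, -6561, …
L₀ from L_f via x↦r, Dx↦r'^{-1}Dx.
Integrate: L := L₀·Dx.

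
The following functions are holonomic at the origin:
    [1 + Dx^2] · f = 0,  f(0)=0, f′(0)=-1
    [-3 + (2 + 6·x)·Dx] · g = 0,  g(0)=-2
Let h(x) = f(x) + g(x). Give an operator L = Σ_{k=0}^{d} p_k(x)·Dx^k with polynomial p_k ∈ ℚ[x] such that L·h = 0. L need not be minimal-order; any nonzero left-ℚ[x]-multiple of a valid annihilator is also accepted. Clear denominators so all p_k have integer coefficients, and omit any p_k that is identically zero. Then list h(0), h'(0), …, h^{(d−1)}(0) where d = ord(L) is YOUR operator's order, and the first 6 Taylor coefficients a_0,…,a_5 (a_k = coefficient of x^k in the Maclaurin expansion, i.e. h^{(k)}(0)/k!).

L = (-93 - 72·x - 108·x^2) + (-10 + 18·x + 216·x^2 + 216·x^3)·Dx + (-93 - 72·x - 108·x^2)·Dx^2 + (-10 + 18·x + 216·x^2 + 216·x^3)·Dx^3  (order 3).
h: a_k = -2, -4, 9/4, -77/24, 405/64, -25531/1920, …
ICs: h(0) = -2, h′(0) = -4, h′′(0) = 9/2.

f: a_k = 0, -1, 0, 1/6, 0, -1/120, …
g: a_k = -2, -3, 9/4, -27/8, 405/64, -1701/128, …
Weyl lclm of L_f,L_g ⇒ L₀ (ord ≤ 3).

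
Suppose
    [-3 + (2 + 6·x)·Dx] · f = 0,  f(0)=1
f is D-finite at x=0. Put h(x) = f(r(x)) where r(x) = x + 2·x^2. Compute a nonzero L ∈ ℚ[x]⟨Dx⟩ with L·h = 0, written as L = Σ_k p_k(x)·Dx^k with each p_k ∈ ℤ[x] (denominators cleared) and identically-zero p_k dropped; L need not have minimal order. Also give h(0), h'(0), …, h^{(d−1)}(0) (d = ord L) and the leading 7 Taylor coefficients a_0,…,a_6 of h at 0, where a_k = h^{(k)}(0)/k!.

L = (-3 - 12·x) + (2 + 6·x + 12·x^2)·Dx  (order 1).
h: a_k = 1, 3/2, 15/8, -45/16, 315/128, 405/256, -11205/1024, …
ICs: h(0) = 1.

f: a_k = 1, 3/2, -9/8, 27/16, -405/128, 1701/256, -15309/1024, …
Change of var in L_f (x↦r) gives L₀.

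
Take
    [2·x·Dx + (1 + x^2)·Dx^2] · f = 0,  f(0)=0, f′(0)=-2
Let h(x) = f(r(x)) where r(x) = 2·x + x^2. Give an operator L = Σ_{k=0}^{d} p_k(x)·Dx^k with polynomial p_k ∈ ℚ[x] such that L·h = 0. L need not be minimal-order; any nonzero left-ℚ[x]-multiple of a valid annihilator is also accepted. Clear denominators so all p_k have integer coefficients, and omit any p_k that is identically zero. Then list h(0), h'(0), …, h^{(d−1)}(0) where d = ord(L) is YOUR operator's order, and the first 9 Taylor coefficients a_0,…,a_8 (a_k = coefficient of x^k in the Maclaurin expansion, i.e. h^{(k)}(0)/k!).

L = (-1 + 8·x + 16·x^2 + 12·x^3 + 3·x^4)·Dx + (1 + x + 4·x^2 + 8·x^3 + 5·x^4 + x^5)·Dx^2  (order 2).
h: a_k = 0, -4, -2, 16/3, 8, -44/5, -94/3, 32/7, 112, …
ICs: h(0) = 0, h′(0) = -4.

f: a_k = 0, -2, 0, 2/3, 0, -2/5, 0, 2/7, 0, …
Change of var in L_f (x↦r) gives L₀.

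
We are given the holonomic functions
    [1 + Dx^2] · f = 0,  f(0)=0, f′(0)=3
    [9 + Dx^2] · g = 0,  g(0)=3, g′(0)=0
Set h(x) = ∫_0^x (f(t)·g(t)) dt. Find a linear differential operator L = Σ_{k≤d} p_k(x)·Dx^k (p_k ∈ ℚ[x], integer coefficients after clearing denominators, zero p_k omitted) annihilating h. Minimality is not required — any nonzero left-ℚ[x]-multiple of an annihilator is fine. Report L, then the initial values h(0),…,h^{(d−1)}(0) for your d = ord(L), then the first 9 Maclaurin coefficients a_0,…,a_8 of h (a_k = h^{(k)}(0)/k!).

L = 64·Dx + 20·Dx^3 + Dx^5  (order 5).
h: a_k = 0, 0, 9/2, 0, -21/2, 0, 31/5, 0, -127/70, …
ICs: h(0) = 0, h′(0) = 0, h′′(0) = 9, h′′′(0) = 0, h′′′′(0) = -252.

f: a_k = 0, 3, 0, -1/2, 0, 1/40, 0, -1/1680, 0, …
g: a_k = 3, 0, -27/2, 0, 81/8, 0, -243/80, 0, 2187/4480, …
h₀=f·g: eliminate ⇒ L₀, order ≤ 2·2.
Integrate: L := L₀·Dx.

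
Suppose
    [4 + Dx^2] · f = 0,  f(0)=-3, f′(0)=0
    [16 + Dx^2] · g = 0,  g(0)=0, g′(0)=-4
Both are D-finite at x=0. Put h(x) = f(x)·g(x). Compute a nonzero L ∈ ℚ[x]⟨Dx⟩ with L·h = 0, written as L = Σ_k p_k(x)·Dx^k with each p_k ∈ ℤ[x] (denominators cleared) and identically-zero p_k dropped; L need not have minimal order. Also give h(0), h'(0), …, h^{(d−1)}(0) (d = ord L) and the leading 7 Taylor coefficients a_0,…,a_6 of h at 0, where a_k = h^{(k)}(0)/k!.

L = 144 + 40·Dx^2 + Dx^4  (order 4).
h: a_k = 0, 12, 0, -56, 0, 488/5, 0, …
ICs: h(0) = 0, h′(0) = 12, h′′(0) = 0, h′′′(0) = -336.

f: a_k = -3, 0, 6, 0, -2, 0, 4/15, …
g: a_k = 0, -4, 0, 32/3, 0, -128/15, 0, …
Product ⇒ symmetric product L₀, ord ≤ 4.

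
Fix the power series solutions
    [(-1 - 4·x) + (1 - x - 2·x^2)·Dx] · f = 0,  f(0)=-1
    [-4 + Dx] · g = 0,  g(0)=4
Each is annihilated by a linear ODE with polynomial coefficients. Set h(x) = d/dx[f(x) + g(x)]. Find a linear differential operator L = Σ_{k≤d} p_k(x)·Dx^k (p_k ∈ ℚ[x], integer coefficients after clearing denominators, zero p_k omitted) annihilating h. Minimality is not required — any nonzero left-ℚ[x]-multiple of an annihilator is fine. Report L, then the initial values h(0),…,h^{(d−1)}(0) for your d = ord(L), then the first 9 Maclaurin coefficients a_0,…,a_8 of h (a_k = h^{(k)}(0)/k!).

f: a_k = -1, -1, -3, -5, -11, -21, -43, -85, -171, …
g: a_k = 4, 16, 32, 128/3, 128/3, 512/15, 1024/45, 4096/315, 2048/315, …
Weyl lclm of L_f,L_g ⇒ L₀ (ord ≤ 2).
Differentiate: ansatz ord ≤ ord L₀ ⇒ L.
L = (12 + 240·x + 288·x^2 + 768·x^3 + 384·x^4) + (-7 - 56·x - 160·x^2 - 160·x^3 + 160·x^4 + 128·x^5)·Dx + (1 - x + 22·x^2 - 8·x^3 - 64·x^4 - 32·x^5)·Dx^2  (order 2).
h: a_k = 15, 58, 113, 380/3, 197/3, -1822/15, -22679/45, -414536/315, -958543/315, …
ICs: h(0) = 15, h′(0) = 58.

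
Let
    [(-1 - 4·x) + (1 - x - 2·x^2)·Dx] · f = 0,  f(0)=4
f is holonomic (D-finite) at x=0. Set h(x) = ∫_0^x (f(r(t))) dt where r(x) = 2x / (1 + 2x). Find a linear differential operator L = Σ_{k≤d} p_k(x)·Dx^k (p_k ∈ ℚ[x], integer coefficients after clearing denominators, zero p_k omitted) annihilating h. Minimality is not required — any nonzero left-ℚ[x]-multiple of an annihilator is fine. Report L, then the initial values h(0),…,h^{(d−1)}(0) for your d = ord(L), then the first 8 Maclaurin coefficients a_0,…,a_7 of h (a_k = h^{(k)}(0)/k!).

L = (2 + 20·x)·Dx + (-1 - 4·x + 4·x^2 + 16·x^3)·Dx^2  (order 2).
h: a_k = 0, 4, 4, 32/3, 0, 256/5, -256/3, 3072/7, …
ICs: h(0) = 0, h′(0) = 4.

f: a_k = 4, 4, 12, 20, 44, 84, 172, 340, …
L₀ from L_f via x↦r, Dx↦r'^{-1}Dx.
Integrate: L := L₀·Dx.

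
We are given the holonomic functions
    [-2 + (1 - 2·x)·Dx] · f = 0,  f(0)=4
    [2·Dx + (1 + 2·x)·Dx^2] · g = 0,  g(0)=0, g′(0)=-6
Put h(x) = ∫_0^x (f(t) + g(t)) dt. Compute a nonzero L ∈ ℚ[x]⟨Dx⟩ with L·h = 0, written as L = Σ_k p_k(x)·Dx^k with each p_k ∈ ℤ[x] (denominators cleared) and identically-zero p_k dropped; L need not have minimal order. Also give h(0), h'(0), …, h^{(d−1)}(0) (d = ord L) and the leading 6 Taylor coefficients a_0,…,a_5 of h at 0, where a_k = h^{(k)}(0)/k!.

f: a_k = 4, 8, 16, 32, 64, 128, …
g: a_k = 0, -6, 6, -8, 12, -96/5, …
Sum ⇒ L₀ = lclm(L_f,L_g) in ℚ(x)⟨Dx⟩.
∫: right-multiply L₀ by Dx.
L = (40 + 16·x)·Dx^2 + (8 + 64·x + 32·x^2)·Dx^3 + (-3 - 2·x + 12·x^2 + 8·x^3)·Dx^4  (order 4).
h: a_k = 0, 4, 1, 22/3, 6, 76/5, …
ICs: h(0) = 0, h′(0) = 4, h′′(0) = 2, h′′′(0) = 44.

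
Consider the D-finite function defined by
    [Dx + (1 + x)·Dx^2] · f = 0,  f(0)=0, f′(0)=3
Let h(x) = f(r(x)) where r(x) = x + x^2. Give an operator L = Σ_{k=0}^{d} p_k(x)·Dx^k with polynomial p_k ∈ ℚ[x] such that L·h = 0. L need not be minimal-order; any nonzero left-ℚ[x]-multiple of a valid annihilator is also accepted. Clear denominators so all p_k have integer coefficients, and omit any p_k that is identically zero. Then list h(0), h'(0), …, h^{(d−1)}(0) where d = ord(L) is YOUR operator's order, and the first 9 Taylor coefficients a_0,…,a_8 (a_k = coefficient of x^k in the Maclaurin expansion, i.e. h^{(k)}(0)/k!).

f: a_k = 0, 3, -3/2, 1, -3/4, 3/5, -1/2, 3/7, -3/8, …
Change of var in L_f (x↦r) gives L₀.
L = (-1 + 2·x + 2·x^2)·Dx + (1 + 3·x + 3·x^2 + 2·x^3)·Dx^2  (order 2).
h: a_k = 0, 3, 3/2, -2, 3/4, 3/5, -1, 3/7, 3/8, …
ICs: h(0) = 0, h′(0) = 3.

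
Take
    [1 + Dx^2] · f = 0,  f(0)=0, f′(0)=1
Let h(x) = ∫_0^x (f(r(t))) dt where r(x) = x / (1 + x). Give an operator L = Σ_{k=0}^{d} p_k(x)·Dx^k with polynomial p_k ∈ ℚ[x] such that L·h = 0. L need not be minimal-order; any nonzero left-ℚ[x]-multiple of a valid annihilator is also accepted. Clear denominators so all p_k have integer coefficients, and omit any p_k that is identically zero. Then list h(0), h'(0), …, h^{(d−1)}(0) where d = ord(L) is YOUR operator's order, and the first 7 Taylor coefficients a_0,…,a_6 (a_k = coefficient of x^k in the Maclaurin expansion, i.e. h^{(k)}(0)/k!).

L = Dx + (2 + 6·x + 6·x^2 + 2·x^3)·Dx^2 + (1 + 4·x + 6·x^2 + 4·x^3 + x^4)·Dx^3  (order 3).
h: a_k = 0, 0, 1/2, -1/3, 5/24, -1/10, 1/720, …
ICs: h(0) = 0, h′(0) = 0, h′′(0) = 1.

f: a_k = 0, 1, 0, -1/6, 0, 1/120, 0, …
h₀=f(r): pull back L_f along r ⇒ L₀.
∫: right-multiply L₀ by Dx.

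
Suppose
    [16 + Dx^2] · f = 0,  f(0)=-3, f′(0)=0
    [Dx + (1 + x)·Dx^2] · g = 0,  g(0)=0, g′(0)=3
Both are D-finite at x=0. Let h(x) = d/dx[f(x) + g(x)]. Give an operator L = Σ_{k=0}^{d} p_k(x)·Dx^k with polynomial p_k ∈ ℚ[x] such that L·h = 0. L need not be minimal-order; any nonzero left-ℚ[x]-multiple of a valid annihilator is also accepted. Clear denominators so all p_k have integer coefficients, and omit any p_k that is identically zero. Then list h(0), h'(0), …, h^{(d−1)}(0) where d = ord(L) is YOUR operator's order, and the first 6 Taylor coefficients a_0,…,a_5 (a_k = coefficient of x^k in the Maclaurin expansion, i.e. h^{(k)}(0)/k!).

f: a_k = -3, 0, 24, 0, -32, 0, …
g: a_k = 0, 3, -3/2, 1, -3/4, 3/5, …
h₀=f+g: left-lcm gives L₀, ord ≤ 4.
h₀' ⇒ L via d/dx closure of L₀.
L = (176 + 256·x + 128·x^2) + (144 + 400·x + 384·x^2 + 128·x^3)·Dx + (11 + 16·x + 8·x^2)·Dx^2 + (9 + 25·x + 24·x^2 + 8·x^3)·Dx^3  (order 3).
h: a_k = 3, 45, 3, -131, 3, 497/5, …
ICs: h(0) = 3, h′(0) = 45, h′′(0) = 6.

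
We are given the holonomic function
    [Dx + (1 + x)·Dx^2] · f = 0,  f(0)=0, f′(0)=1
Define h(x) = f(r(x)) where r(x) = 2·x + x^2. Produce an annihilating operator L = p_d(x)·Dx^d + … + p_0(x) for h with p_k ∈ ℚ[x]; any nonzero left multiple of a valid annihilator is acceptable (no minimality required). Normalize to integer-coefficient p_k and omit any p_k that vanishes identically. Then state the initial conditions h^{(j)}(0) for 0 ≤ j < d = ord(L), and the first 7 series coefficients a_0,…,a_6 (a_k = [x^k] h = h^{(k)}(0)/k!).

L = Dx + (1 + x)·Dx^2  (order 2).
h: a_k = 0, 2, -1, 2/3, -1/2, 2/5, -1/3, …
ICs: h(0) = 0, h′(0) = 2.

f: a_k = 0, 1, -1/2, 1/3, -1/4, 1/5, -1/6, …
Change of var in L_f (x↦r) gives L₀.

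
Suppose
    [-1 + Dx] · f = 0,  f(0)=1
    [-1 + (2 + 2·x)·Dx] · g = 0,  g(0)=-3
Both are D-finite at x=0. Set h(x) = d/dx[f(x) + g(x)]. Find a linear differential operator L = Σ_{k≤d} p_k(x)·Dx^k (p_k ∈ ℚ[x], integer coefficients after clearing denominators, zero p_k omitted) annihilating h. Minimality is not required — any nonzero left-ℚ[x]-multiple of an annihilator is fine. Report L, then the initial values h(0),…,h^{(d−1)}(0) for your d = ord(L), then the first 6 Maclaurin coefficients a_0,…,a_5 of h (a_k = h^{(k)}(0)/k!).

f: a_k = 1, 1, 1/2, 1/6, 1/24, 1/120, …
g: a_k = -3, -3/2, 3/8, -3/16, 15/128, -21/256, …
Weyl lclm of L_f,L_g ⇒ L₀ (ord ≤ 2).
h=h₀': d/dx-closure on L₀ ⇒ L.
L = (-5 - 2·x) + (-1 - 8·x - 4·x^2)·Dx + (6 + 10·x + 4·x^2)·Dx^2  (order 2).
h: a_k = -1/2, 7/4, -1/16, 61/96, -283/768, 2899/7680, …
ICs: h(0) = -1/2, h′(0) = 7/4.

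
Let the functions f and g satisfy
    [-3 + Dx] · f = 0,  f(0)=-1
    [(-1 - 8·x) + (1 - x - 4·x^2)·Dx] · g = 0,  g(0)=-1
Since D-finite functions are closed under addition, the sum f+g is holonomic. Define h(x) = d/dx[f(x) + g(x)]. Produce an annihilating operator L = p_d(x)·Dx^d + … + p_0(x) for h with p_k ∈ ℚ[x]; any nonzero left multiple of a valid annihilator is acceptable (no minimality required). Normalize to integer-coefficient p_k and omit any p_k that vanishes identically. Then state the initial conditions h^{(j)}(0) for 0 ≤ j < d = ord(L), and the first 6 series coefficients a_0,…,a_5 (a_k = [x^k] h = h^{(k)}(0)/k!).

f: a_k = -1, -3, -9/2, -9/2, -27/8, -81/40, …
g: a_k = -1, -1, -5, -9, -29, -65, …
Weyl lclm of L_f,L_g ⇒ L₀ (ord ≤ 2).
h=h₀': d/dx-closure on L₀ ⇒ L.
L = (72 + 1314·x + 1440·x^2 + 6336·x^3 + 3456·x^4) + (-45 - 426·x - 783·x^2 - 1968·x^3 + 720·x^4 + 1152·x^5)·Dx + (7 - 4·x + 101·x^2 - 48·x^3 - 624·x^4 - 384·x^5)·Dx^2  (order 2).
h: a_k = -4, -19, -81/2, -259/2, -2681/8, -43683/40, …
ICs: h(0) = -4, h′(0) = -19.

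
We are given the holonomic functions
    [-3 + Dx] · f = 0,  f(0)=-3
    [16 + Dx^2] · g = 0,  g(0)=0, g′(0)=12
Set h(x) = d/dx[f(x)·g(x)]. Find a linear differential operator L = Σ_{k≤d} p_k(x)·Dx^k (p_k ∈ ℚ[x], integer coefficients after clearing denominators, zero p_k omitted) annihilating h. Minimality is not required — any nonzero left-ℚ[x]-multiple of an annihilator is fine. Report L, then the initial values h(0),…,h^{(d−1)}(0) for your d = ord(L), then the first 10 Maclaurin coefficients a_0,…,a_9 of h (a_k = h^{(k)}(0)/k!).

f: a_k = -3, -9, -27/2, -27/2, -81/8, -243/40, -243/80, -729/560, -2187/4480, -729/4480, …
g: a_k = 0, 12, 0, -32, 0, 128/5, 0, -1024/105, 0, 2048/945, …
L₀ := L_f ⊗_s L_g (sym. prod.), ord ≤ 2.
Differentiate: ansatz ord ≤ ord L₀ ⇒ L.
L = 25 - 6·Dx + Dx^2  (order 2).
h: a_k = -36, -216, -198, 504, 2337/2, 3861/5, -4031/20, -3162/5, -430441/1120, -61541/1680, …
ICs: h(0) = -36, h′(0) = -216.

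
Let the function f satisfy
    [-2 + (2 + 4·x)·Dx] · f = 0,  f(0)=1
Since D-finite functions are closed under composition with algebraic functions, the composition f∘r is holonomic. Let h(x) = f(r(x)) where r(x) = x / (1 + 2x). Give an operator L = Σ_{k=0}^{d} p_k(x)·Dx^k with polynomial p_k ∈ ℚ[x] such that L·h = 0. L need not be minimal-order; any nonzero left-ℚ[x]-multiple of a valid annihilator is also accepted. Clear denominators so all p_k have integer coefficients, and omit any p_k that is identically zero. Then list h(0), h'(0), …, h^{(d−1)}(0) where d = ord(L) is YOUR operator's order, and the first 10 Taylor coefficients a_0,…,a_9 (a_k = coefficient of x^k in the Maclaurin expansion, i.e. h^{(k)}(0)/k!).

L = -1 + (1 + 6·x + 8·x^2)·Dx  (order 1).
h: a_k = 1, 1, -5/2, 13/2, -141/8, 399/8, -2353/16, 7205/16, -182461/128, 594203/128, …
ICs: h(0) = 1.

f: a_k = 1, 1, -1/2, 1/2, -5/8, 7/8, -21/16, 33/16, -429/128, 715/128, …
Substitute x→r, Dx→(1/r')Dx; clear ⇒ L₀.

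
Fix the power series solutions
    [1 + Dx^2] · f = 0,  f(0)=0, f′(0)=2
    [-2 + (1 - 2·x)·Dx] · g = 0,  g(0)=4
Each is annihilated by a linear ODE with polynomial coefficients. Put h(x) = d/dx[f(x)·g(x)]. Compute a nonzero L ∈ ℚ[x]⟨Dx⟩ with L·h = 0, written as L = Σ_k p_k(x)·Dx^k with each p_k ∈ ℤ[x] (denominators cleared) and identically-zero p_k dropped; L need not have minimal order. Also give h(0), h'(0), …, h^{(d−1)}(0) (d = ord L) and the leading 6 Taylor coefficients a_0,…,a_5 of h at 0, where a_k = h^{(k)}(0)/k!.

f: a_k = 0, 2, 0, -1/3, 0, 1/60, …
g: a_k = 4, 8, 16, 32, 64, 128, …
h₀=f·g: eliminate ⇒ L₀, order ≤ 2·1.
h₀' ⇒ L via d/dx closure of L₀.
L = (-7 - 4·x + 4·x^2) + (-4 + 8·x)·Dx + (1 - 4·x + 4·x^2)·Dx^2  (order 2).
h: a_k = 8, 32, 92, 736/3, 1841/3, 7364/5, …
ICs: h(0) = 8, h′(0) = 32.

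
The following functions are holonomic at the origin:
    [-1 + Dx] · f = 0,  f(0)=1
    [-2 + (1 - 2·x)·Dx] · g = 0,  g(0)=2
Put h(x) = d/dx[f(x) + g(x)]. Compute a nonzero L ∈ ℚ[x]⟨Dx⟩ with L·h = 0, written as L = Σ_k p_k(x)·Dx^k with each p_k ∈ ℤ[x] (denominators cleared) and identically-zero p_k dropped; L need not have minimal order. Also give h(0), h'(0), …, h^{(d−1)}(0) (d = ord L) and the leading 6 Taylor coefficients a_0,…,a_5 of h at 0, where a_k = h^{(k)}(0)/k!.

L = (20 + 8·x) + (-23 - 4·x + 4·x^2)·Dx + (3 - 4·x - 4·x^2)·Dx^2  (order 2).
h: a_k = 5, 17, 97/2, 769/6, 7681/24, 92161/120, …
ICs: h(0) = 5, h′(0) = 17.

f: a_k = 1, 1, 1/2, 1/6, 1/24, 1/120, …
g: a_k = 2, 4, 8, 16, 32, 64, …
f+g: L₀ = lclm(L_f,L_g), ord ≤ 1+1.
Derive L from L₀ (diff closure).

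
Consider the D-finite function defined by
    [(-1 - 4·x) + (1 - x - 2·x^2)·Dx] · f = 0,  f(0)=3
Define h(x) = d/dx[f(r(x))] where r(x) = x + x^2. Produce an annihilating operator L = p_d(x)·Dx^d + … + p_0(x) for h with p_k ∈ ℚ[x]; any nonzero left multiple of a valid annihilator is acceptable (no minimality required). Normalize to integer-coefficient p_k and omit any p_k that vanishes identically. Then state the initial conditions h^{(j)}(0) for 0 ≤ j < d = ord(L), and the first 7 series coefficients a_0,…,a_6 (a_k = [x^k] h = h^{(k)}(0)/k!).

f: a_k = 3, 3, 9, 15, 33, 63, 129, …
f∘r: x↦r, Dx↦Dx/r' in L_f ⇒ L₀.
Derive L from L₀ (diff closure).
L = (8 + 10·x + 30·x^2 + 40·x^3 + 20·x^4) + (-1 - x + 5·x^2 + 10·x^3 + 10·x^4 + 4·x^5)·Dx  (order 1).
h: a_k = 3, 24, 99, 348, 1200, 3942, 12537, …
ICs: h(0) = 3.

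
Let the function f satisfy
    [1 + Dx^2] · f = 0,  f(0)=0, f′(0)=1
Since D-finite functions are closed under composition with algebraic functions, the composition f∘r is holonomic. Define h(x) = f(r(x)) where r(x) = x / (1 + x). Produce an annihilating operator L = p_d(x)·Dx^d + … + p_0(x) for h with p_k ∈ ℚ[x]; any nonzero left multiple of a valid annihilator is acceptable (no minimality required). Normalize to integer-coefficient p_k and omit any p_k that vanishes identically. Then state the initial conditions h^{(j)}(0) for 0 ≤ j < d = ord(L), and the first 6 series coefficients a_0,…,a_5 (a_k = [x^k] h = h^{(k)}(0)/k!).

L = 1 + (2 + 6·x + 6·x^2 + 2·x^3)·Dx + (1 + 4·x + 6·x^2 + 4·x^3 + x^4)·Dx^2  (order 2).
h: a_k = 0, 1, -1, 5/6, -1/2, 1/120, …
ICs: h(0) = 0, h′(0) = 1.

f: a_k = 0, 1, 0, -1/6, 0, 1/120, …
Change of var in L_f (x↦r) gives L₀.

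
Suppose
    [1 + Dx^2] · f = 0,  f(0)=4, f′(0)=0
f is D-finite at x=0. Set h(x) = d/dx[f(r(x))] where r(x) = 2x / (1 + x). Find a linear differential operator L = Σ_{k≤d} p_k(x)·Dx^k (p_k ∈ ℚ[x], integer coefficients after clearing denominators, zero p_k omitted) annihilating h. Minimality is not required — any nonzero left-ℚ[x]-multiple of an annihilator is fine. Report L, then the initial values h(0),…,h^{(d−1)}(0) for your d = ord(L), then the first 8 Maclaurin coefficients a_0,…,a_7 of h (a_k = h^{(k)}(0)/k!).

L = (10 + 12·x + 6·x^2) + (6 + 18·x + 18·x^2 + 6·x^3)·Dx + (1 + 4·x + 6·x^2 + 4·x^3 + x^4)·Dx^2  (order 2).
h: a_k = 0, -16, 48, -256/3, 320/3, -1232/15, -112/5, 75328/315, …
ICs: h(0) = 0, h′(0) = -16.

f: a_k = 4, 0, -2, 0, 1/6, 0, -1/180, 0, …
h₀=f(r): pull back L_f along r ⇒ L₀.
h₀' ⇒ L via d/dx closure of L₀.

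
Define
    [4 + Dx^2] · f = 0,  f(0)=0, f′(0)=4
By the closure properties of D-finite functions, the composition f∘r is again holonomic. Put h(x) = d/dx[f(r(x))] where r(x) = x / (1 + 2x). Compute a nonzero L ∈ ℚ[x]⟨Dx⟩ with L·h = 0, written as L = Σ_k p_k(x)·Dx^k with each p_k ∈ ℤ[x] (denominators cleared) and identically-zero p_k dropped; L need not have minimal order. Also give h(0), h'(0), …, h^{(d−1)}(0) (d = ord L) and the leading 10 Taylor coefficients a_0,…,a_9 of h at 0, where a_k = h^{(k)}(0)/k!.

L = (28 + 96·x + 96·x^2) + (12 + 72·x + 144·x^2 + 96·x^3)·Dx + (1 + 8·x + 24·x^2 + 32·x^3 + 16·x^4)·Dx^2  (order 2).
h: a_k = 4, -16, 40, -64, 8/3, 480, -110896/45, 407296/45, -1793432/63, 5117920/63, …
ICs: h(0) = 4, h′(0) = -16.

f: a_k = 0, 4, 0, -8/3, 0, 8/15, 0, -16/315, 0, 8/2835, …
L₀ from L_f via x↦r, Dx↦r'^{-1}Dx.
Differentiate: ansatz ord ≤ ord L₀ ⇒ L.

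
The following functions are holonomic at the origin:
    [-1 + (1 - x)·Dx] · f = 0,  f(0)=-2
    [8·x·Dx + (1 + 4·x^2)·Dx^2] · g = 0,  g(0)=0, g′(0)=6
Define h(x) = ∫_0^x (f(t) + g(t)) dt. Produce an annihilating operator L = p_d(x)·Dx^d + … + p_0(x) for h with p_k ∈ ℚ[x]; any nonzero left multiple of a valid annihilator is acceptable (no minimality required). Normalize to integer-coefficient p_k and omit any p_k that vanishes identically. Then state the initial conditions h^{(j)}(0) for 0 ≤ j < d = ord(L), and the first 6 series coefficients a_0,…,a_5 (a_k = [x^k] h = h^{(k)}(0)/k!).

f: a_k = -2, -2, -2, -2, -2, -2, …
g: a_k = 0, 6, 0, -8, 0, 96/5, …
Sum ⇒ L₀ = lclm(L_f,L_g) in ℚ(x)⟨Dx⟩.
h=∫h₀ ⇒ L = L₀·Dx.
L = (-8 + 32·x + 96·x^2)·Dx^2 + (7 - 8·x - 20·x^2 + 96·x^3)·Dx^3 + (-1 - 3·x - 12·x^3 + 16·x^4)·Dx^4  (order 4).
h: a_k = 0, -2, 2, -2/3, -5/2, -2/5, …
ICs: h(0) = 0, h′(0) = -2, h′′(0) = 4, h′′′(0) = -4.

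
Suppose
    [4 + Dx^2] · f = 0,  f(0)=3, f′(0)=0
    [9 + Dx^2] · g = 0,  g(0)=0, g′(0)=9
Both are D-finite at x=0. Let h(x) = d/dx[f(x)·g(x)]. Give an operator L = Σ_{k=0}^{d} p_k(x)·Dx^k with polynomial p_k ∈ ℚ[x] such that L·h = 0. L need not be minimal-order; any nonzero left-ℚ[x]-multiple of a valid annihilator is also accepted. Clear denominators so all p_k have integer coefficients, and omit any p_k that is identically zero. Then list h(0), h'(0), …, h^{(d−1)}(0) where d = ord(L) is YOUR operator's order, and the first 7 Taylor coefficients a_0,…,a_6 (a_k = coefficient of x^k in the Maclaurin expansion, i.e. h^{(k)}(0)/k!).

f: a_k = 3, 0, -6, 0, 2, 0, -4/15, …
g: a_k = 0, 9, 0, -27/2, 0, 243/40, 0, …
f·g: L₀ = L_f ⊗_s L_g, ord ≤ 2·2.
h₀' ⇒ L via d/dx closure of L₀.
L = 25 + 26·Dx^2 + Dx^4  (order 4).
h: a_k = 27, 0, -567/2, 0, 4689/8, 0, -39063/80, …
ICs: h(0) = 27, h′(0) = 0, h′′(0) = -567, h′′′(0) = 0.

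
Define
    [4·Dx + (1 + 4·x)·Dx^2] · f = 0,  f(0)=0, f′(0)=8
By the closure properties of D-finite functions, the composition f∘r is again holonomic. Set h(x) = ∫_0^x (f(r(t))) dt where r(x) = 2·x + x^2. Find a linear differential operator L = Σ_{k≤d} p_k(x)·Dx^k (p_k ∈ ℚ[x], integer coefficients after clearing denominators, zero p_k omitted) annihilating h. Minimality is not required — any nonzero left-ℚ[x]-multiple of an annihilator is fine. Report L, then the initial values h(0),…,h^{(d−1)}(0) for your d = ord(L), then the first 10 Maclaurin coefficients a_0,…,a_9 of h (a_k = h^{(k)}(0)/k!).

f: a_k = 0, 8, -16, 128/3, -128, 2048/5, -4096/3, 32768/7, -16384, 524288/9, …
h₀=f(r): pull back L_f along r ⇒ L₀.
h=∫h₀ ⇒ L = L₀·Dx.
L = (7 + 8·x + 4·x^2)·Dx^2 + (1 + 9·x + 12·x^2 + 4·x^3)·Dx^3  (order 3).
h: a_k = 0, 0, 8, -56/3, 208/3, -1552/5, 23168/15, -24704/3, 322688/7, -2408576/9, …
ICs: h(0) = 0, h′(0) = 0, h′′(0) = 16.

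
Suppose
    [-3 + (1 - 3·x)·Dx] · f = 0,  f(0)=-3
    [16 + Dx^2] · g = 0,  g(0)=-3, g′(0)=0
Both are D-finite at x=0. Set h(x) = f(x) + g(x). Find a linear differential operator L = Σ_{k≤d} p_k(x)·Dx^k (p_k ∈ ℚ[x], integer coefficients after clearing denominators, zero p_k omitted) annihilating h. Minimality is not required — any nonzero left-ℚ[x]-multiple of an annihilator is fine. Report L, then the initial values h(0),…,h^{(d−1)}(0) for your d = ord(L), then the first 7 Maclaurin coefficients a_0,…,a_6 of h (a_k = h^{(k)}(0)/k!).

f: a_k = -3, -9, -27, -81, -243, -729, -2187, …
g: a_k = -3, 0, 24, 0, -32, 0, 256/15, …
L₀ := lclm(L_f,L_g); ord L₀ ≤ 1+2.
L = (1680 - 2304·x + 3456·x^2) + (-272 + 1584·x - 3456·x^2 + 3456·x^3)·Dx + (105 - 144·x + 216·x^2)·Dx^2 + (-17 + 99·x - 216·x^2 + 216·x^3)·Dx^3  (order 3).
h: a_k = -6, -9, -3, -81, -275, -729, -32549/15, …
ICs: h(0) = -6, h′(0) = -9, h′′(0) = -6.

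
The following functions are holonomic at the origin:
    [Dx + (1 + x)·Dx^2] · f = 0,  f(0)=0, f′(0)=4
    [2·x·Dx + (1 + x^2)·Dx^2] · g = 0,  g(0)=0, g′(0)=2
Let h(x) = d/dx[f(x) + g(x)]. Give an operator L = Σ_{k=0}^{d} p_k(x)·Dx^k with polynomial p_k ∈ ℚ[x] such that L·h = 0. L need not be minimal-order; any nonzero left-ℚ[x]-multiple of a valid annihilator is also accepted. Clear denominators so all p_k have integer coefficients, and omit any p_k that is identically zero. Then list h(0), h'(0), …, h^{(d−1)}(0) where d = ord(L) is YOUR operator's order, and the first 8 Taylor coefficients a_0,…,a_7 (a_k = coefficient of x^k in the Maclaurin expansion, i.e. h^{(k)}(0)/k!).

L = (-2 - 6·x + 6·x^2 + 2·x^3) + (-4 - 4·x + 12·x^3 + 4·x^4)·Dx + (-1 + x + 2·x^2 + 2·x^3 + 3·x^4 + x^5)·Dx^2  (order 2).
h: a_k = 6, -4, 2, -4, 6, -4, 2, -4, …
ICs: h(0) = 6, h′(0) = -4.

f: a_k = 0, 4, -2, 4/3, -1, 4/5, -2/3, 4/7, …
g: a_k = 0, 2, 0, -2/3, 0, 2/5, 0, -2/7, …
L₀ := lclm(L_f,L_g); ord L₀ ≤ 2+2.
Derive L from L₀ (diff closure).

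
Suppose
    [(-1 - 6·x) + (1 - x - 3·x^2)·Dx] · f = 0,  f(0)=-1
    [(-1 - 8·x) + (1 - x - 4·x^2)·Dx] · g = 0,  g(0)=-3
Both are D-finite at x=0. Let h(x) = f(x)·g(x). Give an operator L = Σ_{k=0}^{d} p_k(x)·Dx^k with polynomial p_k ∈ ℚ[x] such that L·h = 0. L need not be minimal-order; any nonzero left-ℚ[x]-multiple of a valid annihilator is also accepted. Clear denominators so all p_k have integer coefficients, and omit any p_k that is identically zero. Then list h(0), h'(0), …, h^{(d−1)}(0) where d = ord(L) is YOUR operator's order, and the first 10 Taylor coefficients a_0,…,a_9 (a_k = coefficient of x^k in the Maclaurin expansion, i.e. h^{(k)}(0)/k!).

L = (-2 - 12·x + 21·x^2 + 48·x^3) + (1 - 2·x - 6·x^2 + 7·x^3 + 12·x^4)·Dx  (order 1).
h: a_k = 3, 6, 30, 75, 252, 672, 1971, 5310, 14718, 39435, …
ICs: h(0) = 3.

f: a_k = -1, -1, -4, -7, -19, -40, -97, -217, -508, -1159, …
g: a_k = -3, -3, -15, -27, -87, -195, -543, -1323, -3495, -8787, …
L₀ := L_f ⊗_s L_g (sym. prod.), ord ≤ 1.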